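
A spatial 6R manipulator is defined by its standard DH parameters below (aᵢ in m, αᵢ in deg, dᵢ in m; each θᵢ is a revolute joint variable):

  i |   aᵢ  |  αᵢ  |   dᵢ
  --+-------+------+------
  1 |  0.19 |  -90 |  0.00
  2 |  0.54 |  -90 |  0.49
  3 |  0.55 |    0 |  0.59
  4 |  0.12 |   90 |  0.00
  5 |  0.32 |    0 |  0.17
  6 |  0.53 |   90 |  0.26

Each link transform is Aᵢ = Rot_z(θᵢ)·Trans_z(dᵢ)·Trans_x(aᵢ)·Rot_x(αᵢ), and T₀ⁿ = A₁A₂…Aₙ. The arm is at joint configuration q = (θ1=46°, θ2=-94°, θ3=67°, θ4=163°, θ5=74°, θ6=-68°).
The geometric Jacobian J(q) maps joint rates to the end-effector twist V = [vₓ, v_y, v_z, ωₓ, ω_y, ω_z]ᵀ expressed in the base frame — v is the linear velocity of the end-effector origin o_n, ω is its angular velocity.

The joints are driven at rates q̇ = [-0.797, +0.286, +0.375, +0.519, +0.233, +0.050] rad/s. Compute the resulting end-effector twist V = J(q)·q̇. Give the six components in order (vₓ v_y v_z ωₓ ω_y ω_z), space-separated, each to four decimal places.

0.5115 0.0370 -0.1385 0.5551 0.7247 -0.9509

o_n = [0.6000, 1.0109, 0.0195]
J₁: ẑ×o_n = [-1.0109, 0.6000, 0.0000], ω = ẑ
J2: z=[-0.7193, 0.6947, 0.0000] o=[0.1320, 0.1367, 0.0000] → [0.0135, 0.0140, -0.9540, -0.7193, 0.6947, 0.0000]
J3: z=[0.6930, 0.7176, 0.0698] o=[-0.2467, 0.4500, 0.5387] → [-0.4117, 0.4189, -0.2189, 0.6930, 0.7176, 0.0698]
J4: z=[0.6930, 0.7176, 0.0698] o=[0.5160, 0.5109, 0.7942] → [-0.5908, 0.5427, 0.2862, 0.6930, 0.7176, 0.0698]
J5: z=[0.4995, -0.4081, -0.7642] o=[0.4536, 0.5786, 0.7173] → [0.6151, 0.2367, 0.2757, 0.4995, -0.4081, -0.7642]
J6: z=[0.4995, -0.4081, -0.7642] o=[0.7058, 0.7797, 0.5523] → [0.3941, 0.3470, 0.0723, 0.4995, -0.4081, -0.7642]
V = J·q̇ = [0.5115, 0.0370, -0.1385, 0.5551, 0.7247, -0.9509]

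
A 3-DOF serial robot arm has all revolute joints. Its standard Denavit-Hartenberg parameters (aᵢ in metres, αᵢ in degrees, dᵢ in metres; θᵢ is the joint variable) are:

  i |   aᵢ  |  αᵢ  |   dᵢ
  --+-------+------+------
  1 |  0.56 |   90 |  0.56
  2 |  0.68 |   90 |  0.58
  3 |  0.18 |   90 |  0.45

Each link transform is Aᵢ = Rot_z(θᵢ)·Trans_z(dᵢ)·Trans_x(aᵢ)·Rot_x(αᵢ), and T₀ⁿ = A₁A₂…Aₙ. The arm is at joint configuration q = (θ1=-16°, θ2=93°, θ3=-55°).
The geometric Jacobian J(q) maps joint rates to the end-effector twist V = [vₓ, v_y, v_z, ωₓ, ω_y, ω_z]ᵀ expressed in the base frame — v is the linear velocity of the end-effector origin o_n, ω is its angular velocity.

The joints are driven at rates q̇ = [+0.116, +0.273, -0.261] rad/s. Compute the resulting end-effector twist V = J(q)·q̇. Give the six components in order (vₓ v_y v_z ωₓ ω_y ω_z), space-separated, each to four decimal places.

-0.1229 0.1801 0.0731 -0.3258 -0.1906 0.1023

o_n = [0.8116, -0.6827, 1.3657]
J₁: ẑ×o_n = [0.6827, 0.8116, -0.0000], ω = ẑ
J2: z=[-0.2756, -0.9613, 0.0000] o=[0.5383, -0.1544, 0.5600] → [-0.7745, 0.2221, 0.4084, -0.2756, -0.9613, 0.0000]
J3: z=[0.9599, -0.2753, 0.0523] o=[0.3442, -0.7021, 1.2391] → [-0.0359, -0.0971, 0.1472, 0.9599, -0.2753, 0.0523]
V = J·q̇ = [-0.1229, 0.1801, 0.0731, -0.3258, -0.1906, 0.1023]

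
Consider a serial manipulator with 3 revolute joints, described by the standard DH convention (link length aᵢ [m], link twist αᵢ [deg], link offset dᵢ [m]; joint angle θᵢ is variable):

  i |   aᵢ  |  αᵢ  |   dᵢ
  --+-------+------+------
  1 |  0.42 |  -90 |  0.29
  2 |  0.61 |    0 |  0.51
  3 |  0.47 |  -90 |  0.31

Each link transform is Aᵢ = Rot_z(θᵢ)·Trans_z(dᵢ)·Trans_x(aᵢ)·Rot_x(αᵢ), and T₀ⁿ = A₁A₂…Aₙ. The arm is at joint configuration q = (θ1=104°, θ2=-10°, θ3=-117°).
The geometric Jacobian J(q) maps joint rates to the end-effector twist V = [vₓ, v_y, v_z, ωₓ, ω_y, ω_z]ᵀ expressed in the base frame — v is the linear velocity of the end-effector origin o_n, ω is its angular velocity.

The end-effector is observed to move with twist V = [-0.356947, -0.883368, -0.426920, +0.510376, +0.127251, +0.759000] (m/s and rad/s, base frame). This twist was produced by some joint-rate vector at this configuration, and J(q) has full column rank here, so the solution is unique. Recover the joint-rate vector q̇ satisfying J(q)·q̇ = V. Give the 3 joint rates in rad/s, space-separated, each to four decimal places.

0.7590 0.4630 -0.9890

o_n = [-0.9742, 0.5176, 0.7713]
J₁: ẑ×o_n = [-0.5176, -0.9742, 0.0000], ω = ẑ
J2: z=[-0.9703, -0.2419, 0.0000] o=[-0.1016, 0.4075, 0.2900] → [-0.1164, 0.4670, -0.3179, -0.9703, -0.2419, 0.0000]
J3: z=[-0.9703, -0.2419, 0.0000] o=[-0.7418, 0.8670, 0.3959] → [-0.0908, 0.3642, 0.2829, -0.9703, -0.2419, 0.0000]
q̇ = J⁺·V = [0.7590, 0.4630, -0.9890]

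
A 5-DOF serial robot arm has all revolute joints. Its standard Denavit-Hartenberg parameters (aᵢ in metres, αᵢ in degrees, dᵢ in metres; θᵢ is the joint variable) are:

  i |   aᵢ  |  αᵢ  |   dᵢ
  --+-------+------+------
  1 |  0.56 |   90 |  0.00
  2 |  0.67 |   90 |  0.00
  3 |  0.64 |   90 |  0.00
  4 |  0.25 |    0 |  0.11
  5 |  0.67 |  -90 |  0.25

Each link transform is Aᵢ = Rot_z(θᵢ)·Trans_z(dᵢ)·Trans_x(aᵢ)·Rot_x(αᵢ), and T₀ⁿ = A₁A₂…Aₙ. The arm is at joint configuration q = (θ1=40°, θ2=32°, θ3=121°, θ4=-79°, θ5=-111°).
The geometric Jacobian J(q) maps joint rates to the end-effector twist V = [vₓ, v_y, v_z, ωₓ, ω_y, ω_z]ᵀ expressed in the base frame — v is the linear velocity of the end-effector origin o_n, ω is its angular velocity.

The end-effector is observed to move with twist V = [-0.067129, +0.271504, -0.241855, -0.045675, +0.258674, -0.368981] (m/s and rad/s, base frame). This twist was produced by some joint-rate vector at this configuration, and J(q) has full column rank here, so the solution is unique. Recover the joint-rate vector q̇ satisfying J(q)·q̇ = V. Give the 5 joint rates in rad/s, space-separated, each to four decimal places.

o_n = [1.1375, 0.6813, 0.6204]
J₁: ẑ×o_n = [-0.6813, 1.1375, 0.0000], ω = ẑ
J2: z=[0.6428, -0.7660, 0.0000] o=[0.4290, 0.3600, 0.0000] → [-0.4753, -0.3988, 0.7493, 0.6428, -0.7660, 0.0000]
J3: z=[0.4059, 0.3406, -0.8480] o=[0.8642, 0.7252, 0.3550] → [0.0531, -0.3395, -0.1109, 0.4059, 0.3406, -0.8480]
J4: z=[0.8879, 0.0727, 0.4542] o=[1.0027, 0.1253, 0.1804] → [-0.2206, -0.3295, 0.4839, 0.8879, 0.0727, 0.4542]
J5: z=[0.8879, 0.0727, 0.4542] o=[1.0111, 0.0050, 0.4254] → [-0.2930, -0.1157, 0.5913, 0.8879, 0.0727, 0.4542]
q̇ = J⁺·V = [0.2730, -0.0900, 0.6140, -0.4800, 0.2130]

0.2730 -0.0900 0.6140 -0.4800 0.2130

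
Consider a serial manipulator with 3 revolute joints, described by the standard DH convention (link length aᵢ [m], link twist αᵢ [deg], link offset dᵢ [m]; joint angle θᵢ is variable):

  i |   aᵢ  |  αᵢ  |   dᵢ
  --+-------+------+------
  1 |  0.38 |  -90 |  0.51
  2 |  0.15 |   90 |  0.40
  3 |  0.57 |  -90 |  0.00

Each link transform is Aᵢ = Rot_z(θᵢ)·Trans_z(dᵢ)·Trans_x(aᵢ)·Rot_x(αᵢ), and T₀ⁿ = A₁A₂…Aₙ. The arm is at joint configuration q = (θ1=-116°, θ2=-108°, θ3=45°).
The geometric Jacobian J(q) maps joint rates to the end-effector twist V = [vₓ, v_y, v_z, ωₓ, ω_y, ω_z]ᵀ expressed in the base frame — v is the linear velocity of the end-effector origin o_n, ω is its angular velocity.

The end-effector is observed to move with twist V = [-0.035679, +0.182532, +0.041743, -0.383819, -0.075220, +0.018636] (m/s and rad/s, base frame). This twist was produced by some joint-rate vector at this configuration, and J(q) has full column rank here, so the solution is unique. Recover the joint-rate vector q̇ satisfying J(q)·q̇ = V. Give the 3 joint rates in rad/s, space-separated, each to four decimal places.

-0.0580 -0.3120 -0.2480

o_n = [0.6301, -0.5400, 1.0360]
J₁: ẑ×o_n = [0.5400, 0.6301, -0.0000], ω = ẑ
J2: z=[0.8988, -0.4384, 0.0000] o=[-0.1666, -0.3415, 0.5100] → [-0.2306, -0.4728, 0.1709, 0.8988, -0.4384, 0.0000]
J3: z=[0.4169, 0.8548, -0.3090] o=[0.2133, -0.4752, 0.6527] → [0.3077, -0.2886, -0.3833, 0.4169, 0.8548, -0.3090]
q̇ = J⁺·V = [-0.0580, -0.3120, -0.2480]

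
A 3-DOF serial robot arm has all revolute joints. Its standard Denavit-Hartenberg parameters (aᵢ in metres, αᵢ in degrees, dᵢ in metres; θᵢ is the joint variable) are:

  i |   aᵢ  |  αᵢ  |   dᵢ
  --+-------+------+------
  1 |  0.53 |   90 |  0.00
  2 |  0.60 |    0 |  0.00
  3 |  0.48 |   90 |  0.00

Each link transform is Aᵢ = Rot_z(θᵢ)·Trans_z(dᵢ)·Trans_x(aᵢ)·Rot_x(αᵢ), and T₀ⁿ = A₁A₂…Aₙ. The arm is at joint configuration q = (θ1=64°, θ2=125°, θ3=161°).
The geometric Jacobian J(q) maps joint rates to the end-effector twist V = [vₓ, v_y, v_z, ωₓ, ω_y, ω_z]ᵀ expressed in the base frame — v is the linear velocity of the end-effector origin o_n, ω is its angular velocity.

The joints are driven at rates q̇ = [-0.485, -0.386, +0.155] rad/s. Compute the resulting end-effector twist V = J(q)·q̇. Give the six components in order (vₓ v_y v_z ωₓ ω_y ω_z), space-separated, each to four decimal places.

o_n = [0.1395, 0.2860, 0.0301]
J₁: ẑ×o_n = [-0.2860, 0.1395, 0.0000], ω = ẑ
J2: z=[0.8988, -0.4384, 0.0000] o=[0.2323, 0.4764, 0.0000] → [-0.0132, -0.0270, -0.2118, 0.8988, -0.4384, 0.0000]
J3: z=[0.8988, -0.4384, 0.0000] o=[0.0815, 0.1670, 0.4915] → [0.2023, 0.4147, 0.1323, 0.8988, -0.4384, 0.0000]
V = J·q̇ = [0.1751, 0.0071, 0.1023, -0.2076, 0.1013, -0.4850]

0.1751 0.0071 0.1023 -0.2076 0.1013 -0.4850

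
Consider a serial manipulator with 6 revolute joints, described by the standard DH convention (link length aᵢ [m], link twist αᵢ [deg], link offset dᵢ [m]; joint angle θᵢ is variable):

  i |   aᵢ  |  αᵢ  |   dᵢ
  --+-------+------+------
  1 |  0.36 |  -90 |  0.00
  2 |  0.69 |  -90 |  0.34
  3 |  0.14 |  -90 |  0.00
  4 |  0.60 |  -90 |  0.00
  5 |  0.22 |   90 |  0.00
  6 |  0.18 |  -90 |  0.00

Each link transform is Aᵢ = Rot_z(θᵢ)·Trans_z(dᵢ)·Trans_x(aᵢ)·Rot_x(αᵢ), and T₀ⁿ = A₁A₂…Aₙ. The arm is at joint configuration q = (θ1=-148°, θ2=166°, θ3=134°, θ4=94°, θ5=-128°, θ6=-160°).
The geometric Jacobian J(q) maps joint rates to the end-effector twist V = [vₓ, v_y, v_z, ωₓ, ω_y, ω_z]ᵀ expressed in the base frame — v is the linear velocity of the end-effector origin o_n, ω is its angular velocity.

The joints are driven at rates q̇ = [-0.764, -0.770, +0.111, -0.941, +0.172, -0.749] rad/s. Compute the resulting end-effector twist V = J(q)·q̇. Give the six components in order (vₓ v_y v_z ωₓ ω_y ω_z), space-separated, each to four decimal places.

o_n = [0.1623, -0.1951, -0.6874]
J₁: ẑ×o_n = [0.1951, 0.1623, -0.0000], ω = ẑ
J2: z=[0.5299, -0.8480, 0.0000] o=[-0.3053, -0.1908, 0.0000] → [0.5829, 0.3643, 0.3942, 0.5299, -0.8480, 0.0000]
J3: z=[0.2052, 0.1282, 0.9703] o=[0.4426, -0.1243, -0.1669] → [0.0020, -0.1652, 0.0214, 0.2052, 0.1282, 0.9703]
J4: z=[-0.2238, -0.9590, 0.1740] o=[0.3093, -0.0889, -0.1434] → [0.5402, -0.1473, -0.1172, -0.2238, -0.9590, 0.1740]
J5: z=[0.9648, -0.2433, -0.1000] o=[0.2263, -0.1762, -0.7312] → [-0.0125, -0.0359, -0.0338, 0.9648, -0.2433, -0.1000]
J6: z=[0.2467, 0.7051, 0.6648] o=[0.2063, -0.3228, -0.5683] → [-0.1688, 0.0001, 0.0625, 0.2467, 0.7051, 0.6648]
V = J·q̇ = [-0.9817, -0.2905, -0.2436, -0.1935, 0.9997, -1.3352]

-0.9817 -0.2905 -0.2436 -0.1935 0.9997 -1.3352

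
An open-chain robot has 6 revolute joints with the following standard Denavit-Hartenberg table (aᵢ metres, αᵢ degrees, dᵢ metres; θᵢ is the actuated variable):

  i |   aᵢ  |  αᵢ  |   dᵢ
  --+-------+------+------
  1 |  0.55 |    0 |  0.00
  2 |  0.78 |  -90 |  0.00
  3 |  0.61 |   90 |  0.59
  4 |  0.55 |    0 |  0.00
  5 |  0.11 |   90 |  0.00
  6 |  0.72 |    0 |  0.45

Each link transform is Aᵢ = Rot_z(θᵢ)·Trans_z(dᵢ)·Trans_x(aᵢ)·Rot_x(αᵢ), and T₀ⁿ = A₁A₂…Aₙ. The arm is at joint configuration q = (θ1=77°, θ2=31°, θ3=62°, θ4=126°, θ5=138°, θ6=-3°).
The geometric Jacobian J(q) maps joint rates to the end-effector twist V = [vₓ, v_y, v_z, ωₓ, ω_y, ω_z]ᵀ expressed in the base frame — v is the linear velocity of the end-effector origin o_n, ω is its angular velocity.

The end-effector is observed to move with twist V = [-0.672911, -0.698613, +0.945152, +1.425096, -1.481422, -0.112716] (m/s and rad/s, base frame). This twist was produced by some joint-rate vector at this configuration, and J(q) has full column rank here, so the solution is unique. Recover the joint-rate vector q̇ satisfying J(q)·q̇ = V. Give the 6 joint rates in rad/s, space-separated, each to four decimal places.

o_n = [-0.3160, 1.0560, 0.2008]
J₁: ẑ×o_n = [-1.0560, -0.3160, 0.0000], ω = ẑ
J2: z=[0.0000, 0.0000, 1.0000] o=[0.1237, 0.5359, 0.0000] → [-0.5201, -0.4398, 0.0000, 0.0000, 0.0000, 1.0000]
J3: z=[-0.9511, -0.3090, 0.0000] o=[-0.1173, 1.2777, 0.0000] → [-0.0621, 0.1910, 0.1495, -0.9511, -0.3090, 0.0000]
J4: z=[-0.2728, 0.8397, 0.4695] o=[-0.7669, 1.3678, -0.5386] → [0.7673, 0.4134, -0.2936, -0.2728, 0.8397, 0.4695]
J5: z=[-0.2728, 0.8397, 0.4695] o=[-1.1432, 1.0859, -0.2532] → [0.3953, 0.5122, -0.6864, -0.2728, 0.8397, 0.4695]
J6: z=[0.0449, -0.4763, 0.8781] o=[-1.0375, 1.1146, -0.2430] → [-0.1600, 0.6136, 0.3410, 0.0449, -0.4763, 0.8781]
q̇ = J⁺·V = [-0.7880, 0.8780, -0.9700, -0.8460, -0.8820, 0.6930]

-0.7880 0.8780 -0.9700 -0.8460 -0.8820 0.6930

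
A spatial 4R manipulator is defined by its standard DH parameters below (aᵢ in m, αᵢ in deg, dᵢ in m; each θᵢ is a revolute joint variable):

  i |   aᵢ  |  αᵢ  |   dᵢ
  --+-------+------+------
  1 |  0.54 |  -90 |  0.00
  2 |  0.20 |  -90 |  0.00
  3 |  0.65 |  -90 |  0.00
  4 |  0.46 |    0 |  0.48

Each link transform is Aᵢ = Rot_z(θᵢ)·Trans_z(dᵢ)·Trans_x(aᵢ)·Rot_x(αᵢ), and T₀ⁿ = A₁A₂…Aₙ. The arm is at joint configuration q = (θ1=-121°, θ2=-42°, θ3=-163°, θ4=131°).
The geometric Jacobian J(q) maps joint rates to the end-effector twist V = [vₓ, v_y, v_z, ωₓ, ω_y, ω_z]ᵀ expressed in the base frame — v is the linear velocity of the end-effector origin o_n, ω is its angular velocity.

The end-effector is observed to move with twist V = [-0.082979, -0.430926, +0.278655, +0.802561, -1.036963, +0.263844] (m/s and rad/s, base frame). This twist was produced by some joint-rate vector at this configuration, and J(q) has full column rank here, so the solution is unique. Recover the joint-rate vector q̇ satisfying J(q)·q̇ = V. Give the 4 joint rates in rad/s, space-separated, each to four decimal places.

o_n = [0.3194, -0.5573, 0.2629]
J₁: ẑ×o_n = [0.5573, 0.3194, -0.0000], ω = ẑ
J2: z=[0.8572, -0.5150, 0.0000] o=[-0.2781, -0.4629, 0.0000] → [-0.1354, -0.2254, 0.2268, 0.8572, -0.5150, 0.0000]
J3: z=[-0.3446, -0.5736, -0.7431] o=[-0.3547, -0.5903, 0.1338] → [-0.0495, -0.4565, 0.3753, -0.3446, -0.5736, -0.7431]
J4: z=[0.7078, -0.6788, 0.1956] o=[0.0461, -0.2922, -0.2821] → [-0.3181, -0.3323, -0.0021, 0.7078, -0.6788, 0.1956]
q̇ = J⁺·V = [0.4520, 0.4780, 0.4580, 0.7780]

0.4520 0.4780 0.4580 0.7780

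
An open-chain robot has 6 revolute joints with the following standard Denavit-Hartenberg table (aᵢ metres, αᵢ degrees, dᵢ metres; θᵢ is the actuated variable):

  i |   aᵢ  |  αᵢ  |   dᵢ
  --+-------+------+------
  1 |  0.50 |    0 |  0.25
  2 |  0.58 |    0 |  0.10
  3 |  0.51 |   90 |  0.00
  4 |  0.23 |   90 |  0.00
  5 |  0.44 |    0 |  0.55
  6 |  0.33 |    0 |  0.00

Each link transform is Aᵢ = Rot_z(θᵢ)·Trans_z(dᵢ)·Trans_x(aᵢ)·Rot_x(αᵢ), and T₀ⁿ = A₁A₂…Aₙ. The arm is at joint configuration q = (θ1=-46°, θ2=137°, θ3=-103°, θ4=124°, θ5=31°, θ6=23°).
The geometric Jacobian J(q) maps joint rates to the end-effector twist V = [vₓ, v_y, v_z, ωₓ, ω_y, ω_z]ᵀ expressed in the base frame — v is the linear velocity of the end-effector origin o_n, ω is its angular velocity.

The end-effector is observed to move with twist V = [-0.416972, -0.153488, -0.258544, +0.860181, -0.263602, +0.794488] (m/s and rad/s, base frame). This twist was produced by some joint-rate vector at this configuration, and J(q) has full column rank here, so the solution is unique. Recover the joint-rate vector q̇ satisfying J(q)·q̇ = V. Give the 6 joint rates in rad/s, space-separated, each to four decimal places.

o_n = [0.7413, -0.3703, 1.3217]
J₁: ẑ×o_n = [0.3703, 0.7413, -0.0000], ω = ẑ
J2: z=[0.0000, 0.0000, 1.0000] o=[0.3473, -0.3597, 0.2500] → [0.0106, 0.3939, -0.0000, 0.0000, 0.0000, 1.0000]
J3: z=[0.0000, 0.0000, 1.0000] o=[0.3372, 0.2202, 0.3500] → [0.5905, 0.4040, -0.0000, 0.0000, 0.0000, 1.0000]
J4: z=[-0.2079, -0.9781, 0.0000] o=[0.8361, 0.1142, 0.3500] → [-0.9505, 0.2020, 0.0080, -0.2079, -0.9781, 0.0000]
J5: z=[0.8109, -0.1724, 0.5592] o=[0.7103, 0.1409, 0.5407] → [0.1512, -0.6160, -0.4092, 0.8109, -0.1724, 0.5592]
J6: z=[0.8109, -0.1724, 0.5592] o=[0.9029, -0.1317, 1.1609] → [0.1057, -0.2208, -0.2213, 0.8109, -0.1724, 0.5592]
q̇ = J⁺·V = [0.1300, 0.9390, -0.8790, 0.0790, 0.1060, 0.9750]

0.1300 0.9390 -0.8790 0.0790 0.1060 0.9750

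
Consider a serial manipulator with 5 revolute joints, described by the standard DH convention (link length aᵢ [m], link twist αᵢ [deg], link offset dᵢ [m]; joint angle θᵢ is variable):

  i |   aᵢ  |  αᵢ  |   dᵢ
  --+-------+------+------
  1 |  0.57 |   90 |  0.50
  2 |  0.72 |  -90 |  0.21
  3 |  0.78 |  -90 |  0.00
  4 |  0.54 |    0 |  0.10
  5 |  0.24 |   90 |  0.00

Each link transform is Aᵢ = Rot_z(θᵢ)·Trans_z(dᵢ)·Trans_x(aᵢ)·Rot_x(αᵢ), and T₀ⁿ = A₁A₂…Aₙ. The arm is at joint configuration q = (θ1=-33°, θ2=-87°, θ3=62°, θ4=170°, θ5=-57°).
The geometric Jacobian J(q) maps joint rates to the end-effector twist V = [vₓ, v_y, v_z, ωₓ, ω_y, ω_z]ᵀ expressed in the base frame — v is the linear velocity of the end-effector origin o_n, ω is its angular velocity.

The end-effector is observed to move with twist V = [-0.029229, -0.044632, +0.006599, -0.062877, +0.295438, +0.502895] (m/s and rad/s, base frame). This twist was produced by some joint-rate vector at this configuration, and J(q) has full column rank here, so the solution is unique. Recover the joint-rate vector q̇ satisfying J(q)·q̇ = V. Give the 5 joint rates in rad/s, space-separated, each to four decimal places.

o_n = [0.2308, -0.1818, -0.2197]
J₁: ẑ×o_n = [0.1818, 0.2308, -0.0000], ω = ẑ
J2: z=[-0.5446, -0.8387, 0.0000] o=[0.4780, -0.3104, 0.5000] → [0.6036, -0.3920, -0.2774, -0.5446, -0.8387, 0.0000]
J3: z=[0.8375, -0.5439, 0.0523] o=[0.3953, -0.5071, -0.2190] → [-0.0166, -0.0080, 0.1830, 0.8375, -0.5439, 0.0523]
J4: z=[0.2169, 0.4189, 0.8817] o=[0.7864, 0.0601, -0.5847] → [0.3661, -0.5691, 0.1803, 0.2169, 0.4189, 0.8817]
J5: z=[0.2169, 0.4189, 0.8817] o=[0.4629, -0.2337, -0.2521] → [-0.0323, -0.2116, 0.1085, 0.2169, 0.4189, 0.8817]
q̇ = J⁺·V = [0.0950, 0.0090, -0.1920, -0.1000, 0.5740]

0.0950 0.0090 -0.1920 -0.1000 0.5740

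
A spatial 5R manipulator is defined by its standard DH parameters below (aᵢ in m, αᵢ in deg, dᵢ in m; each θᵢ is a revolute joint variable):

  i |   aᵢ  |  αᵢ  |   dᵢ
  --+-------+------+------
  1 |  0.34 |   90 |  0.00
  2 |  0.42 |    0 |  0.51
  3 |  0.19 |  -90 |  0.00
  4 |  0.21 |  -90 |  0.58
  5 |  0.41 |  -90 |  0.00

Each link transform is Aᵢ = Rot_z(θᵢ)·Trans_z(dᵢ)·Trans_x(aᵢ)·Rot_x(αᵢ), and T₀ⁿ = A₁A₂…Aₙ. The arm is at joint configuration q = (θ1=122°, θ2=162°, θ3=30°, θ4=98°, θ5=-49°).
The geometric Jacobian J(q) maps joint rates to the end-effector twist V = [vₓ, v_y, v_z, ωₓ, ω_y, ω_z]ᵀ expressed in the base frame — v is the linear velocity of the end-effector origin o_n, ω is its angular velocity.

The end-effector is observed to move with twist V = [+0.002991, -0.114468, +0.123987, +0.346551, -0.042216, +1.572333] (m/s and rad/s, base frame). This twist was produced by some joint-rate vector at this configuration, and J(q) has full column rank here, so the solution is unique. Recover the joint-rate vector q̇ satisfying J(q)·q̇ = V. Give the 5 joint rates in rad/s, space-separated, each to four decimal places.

0.6590 -0.5150 0.7900 -0.9390 -0.0250

o_n = [0.0277, 0.0230, -0.7659]
J₁: ẑ×o_n = [-0.0230, 0.0277, 0.0000], ω = ẑ
J2: z=[0.8480, 0.5299, 0.0000] o=[-0.1802, 0.2883, 0.0000] → [-0.4058, 0.6495, -0.3352, 0.8480, 0.5299, 0.0000]
J3: z=[0.8480, 0.5299, 0.0000] o=[0.4640, 0.2198, 0.1298] → [-0.4746, 0.7595, 0.0643, 0.8480, 0.5299, 0.0000]
J4: z=[-0.1102, 0.1763, -0.9781] o=[0.5625, 0.0622, 0.0903] → [-0.1893, 0.4288, 0.0986, -0.1102, 0.1763, -0.9781]
J5: z=[-0.3953, 0.8952, 0.2059] o=[0.3071, 0.0785, -0.4710] → [-0.2525, -0.1741, 0.2721, -0.3953, 0.8952, 0.2059]
q̇ = J⁺·V = [0.6590, -0.5150, 0.7900, -0.9390, -0.0250]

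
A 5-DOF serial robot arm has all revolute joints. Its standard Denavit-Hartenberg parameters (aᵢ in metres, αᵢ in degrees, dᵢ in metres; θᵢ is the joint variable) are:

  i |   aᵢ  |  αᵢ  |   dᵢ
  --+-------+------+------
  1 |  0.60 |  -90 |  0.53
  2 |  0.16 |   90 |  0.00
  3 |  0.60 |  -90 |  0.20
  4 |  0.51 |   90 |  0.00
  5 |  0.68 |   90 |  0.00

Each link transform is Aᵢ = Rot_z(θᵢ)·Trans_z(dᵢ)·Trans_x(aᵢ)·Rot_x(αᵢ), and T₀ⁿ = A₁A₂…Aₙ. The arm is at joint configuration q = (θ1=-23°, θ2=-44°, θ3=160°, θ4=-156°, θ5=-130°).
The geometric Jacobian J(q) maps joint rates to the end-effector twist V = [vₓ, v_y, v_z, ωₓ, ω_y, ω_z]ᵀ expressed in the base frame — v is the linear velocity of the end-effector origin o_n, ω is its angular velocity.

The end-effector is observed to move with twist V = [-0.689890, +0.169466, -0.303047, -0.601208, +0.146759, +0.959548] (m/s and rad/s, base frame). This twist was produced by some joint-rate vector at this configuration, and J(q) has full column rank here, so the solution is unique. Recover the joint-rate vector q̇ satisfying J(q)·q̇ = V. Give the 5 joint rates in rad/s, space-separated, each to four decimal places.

0.4430 0.1880 0.8470 0.2980 0.0560

o_n = [0.5600, 0.4922, 0.5819]
J₁: ẑ×o_n = [-0.4922, 0.5600, 0.0000], ω = ẑ
J2: z=[0.3907, 0.9205, 0.0000] o=[0.5523, -0.2344, 0.5300] → [0.0478, -0.0203, 0.2768, 0.3907, 0.9205, 0.0000]
J3: z=[-0.6394, 0.2714, 0.7193] o=[0.6582, -0.2794, 0.6411] → [-0.5712, -0.1085, -0.4668, -0.6394, 0.2714, 0.7193]
J4: z=[-0.5936, -0.7689, -0.2376] o=[0.2372, 0.1222, 0.3934] → [-0.0571, 0.0352, 0.0286, -0.5936, -0.7689, -0.2376]
J5: z=[0.7829, -0.4834, -0.3916] o=[0.3322, -0.0912, 0.8467] → [0.3565, 0.1181, 0.5669, 0.7829, -0.4834, -0.3916]
q̇ = J⁺·V = [0.4430, 0.1880, 0.8470, 0.2980, 0.0560]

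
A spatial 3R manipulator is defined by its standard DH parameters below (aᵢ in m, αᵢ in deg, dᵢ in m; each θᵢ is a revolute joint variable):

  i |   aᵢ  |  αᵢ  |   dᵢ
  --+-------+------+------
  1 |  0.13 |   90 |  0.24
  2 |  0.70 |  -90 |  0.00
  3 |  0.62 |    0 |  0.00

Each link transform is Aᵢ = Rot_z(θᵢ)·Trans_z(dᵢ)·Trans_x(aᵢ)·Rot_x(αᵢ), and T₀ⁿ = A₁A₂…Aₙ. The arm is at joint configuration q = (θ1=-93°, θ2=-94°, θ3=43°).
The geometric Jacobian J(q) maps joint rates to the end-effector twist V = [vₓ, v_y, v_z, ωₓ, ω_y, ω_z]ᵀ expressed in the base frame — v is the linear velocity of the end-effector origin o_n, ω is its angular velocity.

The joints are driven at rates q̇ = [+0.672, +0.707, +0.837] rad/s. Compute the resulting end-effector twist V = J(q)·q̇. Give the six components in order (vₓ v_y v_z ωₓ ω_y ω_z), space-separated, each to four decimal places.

0.3833 -0.5749 0.2962 -0.7497 -0.7968 0.6136

o_n = [0.4197, -0.0716, -0.9106]
J₁: ẑ×o_n = [0.0716, 0.4197, -0.0000], ω = ẑ
J2: z=[-0.9986, 0.0523, 0.0000] o=[-0.0068, -0.1298, 0.2400] → [-0.0602, -1.1491, -0.0805, -0.9986, 0.0523, 0.0000]
J3: z=[-0.0522, -0.9962, -0.0698] o=[-0.0042, -0.0811, -0.4583] → [0.4513, -0.0532, 0.4218, -0.0522, -0.9962, -0.0698]
V = J·q̇ = [0.3833, -0.5749, 0.2962, -0.7497, -0.7968, 0.6136]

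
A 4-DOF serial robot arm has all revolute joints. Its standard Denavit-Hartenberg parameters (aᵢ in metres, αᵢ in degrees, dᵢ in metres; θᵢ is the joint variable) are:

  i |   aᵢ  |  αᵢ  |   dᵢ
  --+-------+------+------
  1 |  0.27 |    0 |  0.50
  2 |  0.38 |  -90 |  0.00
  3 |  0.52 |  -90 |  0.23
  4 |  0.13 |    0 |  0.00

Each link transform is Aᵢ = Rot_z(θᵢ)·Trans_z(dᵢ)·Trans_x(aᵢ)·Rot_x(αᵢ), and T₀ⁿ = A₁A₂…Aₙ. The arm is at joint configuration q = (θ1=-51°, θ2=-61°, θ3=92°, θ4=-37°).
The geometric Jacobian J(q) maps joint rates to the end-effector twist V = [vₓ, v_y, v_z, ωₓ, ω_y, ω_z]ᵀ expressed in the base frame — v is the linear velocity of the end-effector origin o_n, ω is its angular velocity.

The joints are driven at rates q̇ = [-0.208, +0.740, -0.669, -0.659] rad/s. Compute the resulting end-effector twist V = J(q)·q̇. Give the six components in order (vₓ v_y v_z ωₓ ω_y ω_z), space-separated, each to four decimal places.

0.1010 -0.3687 0.0370 -0.8670 -0.3600 0.5090

o_n = [0.3215, -0.6574, -0.1234]
J₁: ẑ×o_n = [0.6574, 0.3215, -0.0000], ω = ẑ
J2: z=[0.0000, 0.0000, 1.0000] o=[0.1699, -0.2098, 0.5000] → [0.4476, 0.1516, -0.0000, 0.0000, 0.0000, 1.0000]
J3: z=[0.9272, -0.3746, 0.0000] o=[0.0276, -0.5622, 0.5000] → [0.2335, 0.5780, 0.0218, 0.9272, -0.3746, 0.0000]
J4: z=[0.3744, 0.9266, 0.0349] o=[0.2476, -0.6315, -0.0197] → [-0.0952, 0.0414, -0.0782, 0.3744, 0.9266, 0.0349]
V = J·q̇ = [0.1010, -0.3687, 0.0370, -0.8670, -0.3600, 0.5090]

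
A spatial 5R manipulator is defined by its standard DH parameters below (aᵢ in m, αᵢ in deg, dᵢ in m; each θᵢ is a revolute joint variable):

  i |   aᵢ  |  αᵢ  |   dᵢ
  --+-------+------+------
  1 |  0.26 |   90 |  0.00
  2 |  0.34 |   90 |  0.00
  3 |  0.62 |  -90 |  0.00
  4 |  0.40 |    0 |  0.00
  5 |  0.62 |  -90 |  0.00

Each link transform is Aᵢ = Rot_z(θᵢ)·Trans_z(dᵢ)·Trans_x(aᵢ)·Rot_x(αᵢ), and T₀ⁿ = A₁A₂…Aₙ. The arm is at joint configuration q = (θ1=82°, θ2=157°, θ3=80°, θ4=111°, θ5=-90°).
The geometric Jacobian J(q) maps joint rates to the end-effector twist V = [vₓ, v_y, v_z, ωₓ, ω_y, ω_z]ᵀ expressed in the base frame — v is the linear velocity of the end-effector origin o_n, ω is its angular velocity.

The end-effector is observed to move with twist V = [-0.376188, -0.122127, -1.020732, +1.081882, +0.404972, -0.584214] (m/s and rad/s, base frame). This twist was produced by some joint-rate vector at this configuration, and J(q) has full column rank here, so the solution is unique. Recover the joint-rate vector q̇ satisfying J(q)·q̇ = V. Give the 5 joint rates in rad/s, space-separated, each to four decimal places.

o_n = [0.9661, -0.5946, -0.3438]
J₁: ẑ×o_n = [0.5946, 0.9661, -0.0000], ω = ẑ
J2: z=[0.9903, -0.1392, 0.0000] o=[0.0362, 0.2575, 0.0000] → [0.0478, 0.3405, -0.7144, 0.9903, -0.1392, 0.0000]
J3: z=[0.0544, 0.3869, 0.9205] o=[-0.0074, -0.0525, 0.1328] → [0.3147, 0.9220, -0.4061, 0.0544, 0.3869, 0.9205]
J4: z=[0.2981, 0.8735, -0.3848] o=[0.5835, -0.2356, 0.1749] → [-0.5913, 0.0074, -0.4413, 0.2981, 0.8735, -0.3848]
J5: z=[0.2981, 0.8735, -0.3848] o=[0.4266, -0.3377, -0.1786] → [-0.2432, -0.1583, -0.5479, 0.2981, 0.8735, -0.3848]
q̇ = J⁺·V = [-0.5630, 0.9240, 0.1960, 0.0570, 0.4670]

-0.5630 0.9240 0.1960 0.0570 0.4670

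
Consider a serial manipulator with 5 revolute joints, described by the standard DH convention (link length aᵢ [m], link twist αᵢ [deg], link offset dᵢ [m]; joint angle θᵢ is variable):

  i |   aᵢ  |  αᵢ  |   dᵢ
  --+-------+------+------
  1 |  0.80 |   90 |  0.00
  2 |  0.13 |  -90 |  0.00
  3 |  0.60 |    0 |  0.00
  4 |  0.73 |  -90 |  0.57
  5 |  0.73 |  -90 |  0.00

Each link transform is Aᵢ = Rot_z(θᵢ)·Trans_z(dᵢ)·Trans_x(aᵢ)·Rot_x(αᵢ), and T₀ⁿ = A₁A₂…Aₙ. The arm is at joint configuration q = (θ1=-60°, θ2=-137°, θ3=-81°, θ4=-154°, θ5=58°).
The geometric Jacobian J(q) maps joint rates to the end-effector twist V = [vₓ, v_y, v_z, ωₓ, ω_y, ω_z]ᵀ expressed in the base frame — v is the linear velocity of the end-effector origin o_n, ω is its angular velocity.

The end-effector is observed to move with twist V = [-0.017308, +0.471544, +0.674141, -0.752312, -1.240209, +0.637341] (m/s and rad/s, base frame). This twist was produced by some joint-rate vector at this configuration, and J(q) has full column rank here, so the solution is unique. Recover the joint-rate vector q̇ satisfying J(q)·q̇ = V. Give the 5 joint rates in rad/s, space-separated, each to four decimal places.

o_n = [0.8147, -0.7667, 0.3201]
J₁: ẑ×o_n = [0.7667, 0.8147, -0.0000], ω = ẑ
J2: z=[-0.8660, -0.5000, 0.0000] o=[0.4000, -0.6928, 0.0000] → [-0.1601, 0.2772, 0.2713, -0.8660, -0.5000, 0.0000]
J3: z=[0.3410, -0.5906, -0.7314] o=[0.3525, -0.6105, -0.0887] → [-0.3556, -0.4775, 0.2198, 0.3410, -0.5906, -0.7314]
J4: z=[0.3410, -0.5906, -0.7314] o=[-0.1951, -0.8473, -0.1527] → [-0.2202, -0.8997, 0.6239, 0.3410, -0.5906, -0.7314]
J5: z=[-0.1972, -0.8056, 0.5587] o=[0.6703, -1.1502, -0.2840] → [-0.7009, 0.1998, 0.0407, -0.1972, -0.8056, 0.5587]
q̇ = J⁺·V = [0.7960, 0.9900, -0.0400, 0.6320, 0.4910]

0.7960 0.9900 -0.0400 0.6320 0.4910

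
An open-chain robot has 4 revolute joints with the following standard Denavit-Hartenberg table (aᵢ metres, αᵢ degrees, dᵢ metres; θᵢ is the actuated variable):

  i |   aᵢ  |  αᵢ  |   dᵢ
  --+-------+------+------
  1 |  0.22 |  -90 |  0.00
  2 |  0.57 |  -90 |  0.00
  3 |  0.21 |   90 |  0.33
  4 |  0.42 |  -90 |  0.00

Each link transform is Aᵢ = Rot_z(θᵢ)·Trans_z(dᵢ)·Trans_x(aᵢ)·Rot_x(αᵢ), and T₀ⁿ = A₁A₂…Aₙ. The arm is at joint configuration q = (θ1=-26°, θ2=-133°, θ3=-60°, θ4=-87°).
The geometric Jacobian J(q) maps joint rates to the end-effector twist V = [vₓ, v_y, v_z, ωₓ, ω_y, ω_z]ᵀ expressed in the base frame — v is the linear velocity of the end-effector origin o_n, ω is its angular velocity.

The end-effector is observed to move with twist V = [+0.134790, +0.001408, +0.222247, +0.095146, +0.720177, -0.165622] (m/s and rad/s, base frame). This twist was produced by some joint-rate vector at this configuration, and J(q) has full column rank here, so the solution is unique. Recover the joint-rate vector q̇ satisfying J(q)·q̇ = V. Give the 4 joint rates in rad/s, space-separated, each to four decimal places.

o_n = [-0.1935, 0.3179, 0.4407]
J₁: ẑ×o_n = [-0.3179, -0.1935, 0.0000], ω = ẑ
J2: z=[0.4384, 0.8988, 0.0000] o=[0.1977, -0.0964, 0.0000] → [0.3961, -0.1932, 0.5332, 0.4384, 0.8988, 0.0000]
J3: z=[0.6573, -0.3206, 0.6820] o=[-0.1517, 0.0740, 0.4169] → [-0.1740, -0.0442, 0.1469, 0.6573, -0.3206, 0.6820]
J4: z=[0.7500, 0.1905, -0.6334] o=[0.0806, 0.1630, 0.7187] → [0.0451, 0.3821, 0.1684, 0.7500, 0.1905, -0.6334]
q̇ = J⁺·V = [0.5890, 0.4610, -0.6830, 0.4560]

0.5890 0.4610 -0.6830 0.4560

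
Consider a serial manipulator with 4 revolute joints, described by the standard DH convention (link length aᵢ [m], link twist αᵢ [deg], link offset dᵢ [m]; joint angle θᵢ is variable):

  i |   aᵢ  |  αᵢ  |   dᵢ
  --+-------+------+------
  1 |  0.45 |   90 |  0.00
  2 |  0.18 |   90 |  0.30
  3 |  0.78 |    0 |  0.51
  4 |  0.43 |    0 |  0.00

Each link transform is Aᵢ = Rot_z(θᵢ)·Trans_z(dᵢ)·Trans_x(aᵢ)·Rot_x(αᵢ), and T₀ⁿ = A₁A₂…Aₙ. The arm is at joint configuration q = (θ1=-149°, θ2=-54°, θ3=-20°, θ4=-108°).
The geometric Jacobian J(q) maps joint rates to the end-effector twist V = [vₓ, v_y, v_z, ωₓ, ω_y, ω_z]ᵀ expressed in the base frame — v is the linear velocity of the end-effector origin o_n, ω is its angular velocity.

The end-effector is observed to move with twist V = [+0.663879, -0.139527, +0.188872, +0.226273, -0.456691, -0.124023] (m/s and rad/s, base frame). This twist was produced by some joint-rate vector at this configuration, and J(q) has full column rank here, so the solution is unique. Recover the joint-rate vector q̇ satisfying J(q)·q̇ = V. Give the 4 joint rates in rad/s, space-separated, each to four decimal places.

o_n = [-0.2012, -0.4775, -0.8242]
J₁: ẑ×o_n = [0.4775, -0.2012, 0.0000], ω = ẑ
J2: z=[-0.5150, 0.8572, 0.0000] o=[-0.3857, -0.2318, 0.0000] → [-0.7065, -0.4245, -0.0316, -0.5150, 0.8572, 0.0000]
J3: z=[0.6935, 0.4167, -0.5878] o=[-0.6309, -0.0291, -0.1456] → [-0.5463, 0.2180, -0.4900, 0.6935, 0.4167, -0.5878]
J4: z=[0.6935, 0.4167, -0.5878] o=[-0.5091, -0.2672, -1.0384] → [-0.0344, -0.3295, -0.2741, 0.6935, 0.4167, -0.5878]
q̇ = J⁺·V = [-0.1540, -0.5080, -0.7360, 0.6850]

-0.1540 -0.5080 -0.7360 0.6850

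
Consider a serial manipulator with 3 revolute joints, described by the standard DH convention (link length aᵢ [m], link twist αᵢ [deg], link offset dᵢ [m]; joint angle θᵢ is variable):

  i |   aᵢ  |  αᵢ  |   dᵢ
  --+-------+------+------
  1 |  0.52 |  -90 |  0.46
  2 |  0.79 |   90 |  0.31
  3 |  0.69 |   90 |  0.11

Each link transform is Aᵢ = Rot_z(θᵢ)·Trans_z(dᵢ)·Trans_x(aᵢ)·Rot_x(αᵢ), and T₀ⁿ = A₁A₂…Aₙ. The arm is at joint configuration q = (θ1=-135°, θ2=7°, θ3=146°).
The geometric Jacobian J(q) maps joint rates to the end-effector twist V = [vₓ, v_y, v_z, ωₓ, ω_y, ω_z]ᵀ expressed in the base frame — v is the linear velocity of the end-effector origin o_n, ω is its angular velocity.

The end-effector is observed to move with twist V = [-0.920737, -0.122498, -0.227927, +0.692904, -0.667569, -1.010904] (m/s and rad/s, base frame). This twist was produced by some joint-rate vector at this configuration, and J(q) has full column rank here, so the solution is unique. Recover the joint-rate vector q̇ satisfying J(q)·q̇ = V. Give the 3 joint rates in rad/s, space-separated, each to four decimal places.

-0.8650 0.9620 -0.1470

o_n = [-0.0381, -1.0222, 0.5426]
J₁: ẑ×o_n = [1.0222, -0.0381, 0.0000], ω = ẑ
J2: z=[0.7071, -0.7071, 0.0000] o=[-0.3677, -0.3677, 0.4600] → [-0.0584, -0.0584, -0.2297, 0.7071, -0.7071, 0.0000]
J3: z=[-0.0862, -0.0862, 0.9925] o=[-0.7029, -1.1413, 0.3637] → [-0.1337, 0.6753, 0.0470, -0.0862, -0.0862, 0.9925]
q̇ = J⁺·V = [-0.8650, 0.9620, -0.1470]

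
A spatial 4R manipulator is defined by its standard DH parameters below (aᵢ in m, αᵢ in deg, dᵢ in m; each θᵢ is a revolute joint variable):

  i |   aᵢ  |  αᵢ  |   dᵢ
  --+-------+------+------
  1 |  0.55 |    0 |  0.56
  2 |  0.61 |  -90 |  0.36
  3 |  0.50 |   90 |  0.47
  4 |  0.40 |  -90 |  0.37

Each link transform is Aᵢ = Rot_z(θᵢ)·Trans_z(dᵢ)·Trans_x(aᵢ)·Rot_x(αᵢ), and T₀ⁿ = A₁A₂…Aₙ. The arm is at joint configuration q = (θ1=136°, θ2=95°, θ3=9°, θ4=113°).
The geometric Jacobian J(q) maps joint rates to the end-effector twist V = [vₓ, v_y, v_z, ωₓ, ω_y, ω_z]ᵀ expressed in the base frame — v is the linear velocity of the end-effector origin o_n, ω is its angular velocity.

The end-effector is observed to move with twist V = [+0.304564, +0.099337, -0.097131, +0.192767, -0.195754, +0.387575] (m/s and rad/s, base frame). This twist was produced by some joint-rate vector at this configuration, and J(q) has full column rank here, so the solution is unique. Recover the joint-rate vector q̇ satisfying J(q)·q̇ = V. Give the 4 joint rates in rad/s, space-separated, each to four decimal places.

-0.2200 0.4130 0.2730 0.1970

o_n = [-0.3782, -0.9283, 1.2317]
J₁: ẑ×o_n = [0.9283, -0.3782, 0.0000], ω = ẑ
J2: z=[0.0000, 0.0000, 1.0000] o=[-0.3956, 0.3821, 0.5600] → [1.3104, 0.0175, -0.0000, 0.0000, 0.0000, 1.0000]
J3: z=[0.7771, -0.6293, 0.0000] o=[-0.7795, -0.0920, 0.9200] → [-0.1961, -0.2422, -0.3974, 0.7771, -0.6293, 0.0000]
J4: z=[-0.0984, -0.1216, 0.9877] o=[-0.7250, -0.7716, 0.8418] → [0.1074, 0.3810, 0.0576, -0.0984, -0.1216, 0.9877]
q̇ = J⁺·V = [-0.2200, 0.4130, 0.2730, 0.1970]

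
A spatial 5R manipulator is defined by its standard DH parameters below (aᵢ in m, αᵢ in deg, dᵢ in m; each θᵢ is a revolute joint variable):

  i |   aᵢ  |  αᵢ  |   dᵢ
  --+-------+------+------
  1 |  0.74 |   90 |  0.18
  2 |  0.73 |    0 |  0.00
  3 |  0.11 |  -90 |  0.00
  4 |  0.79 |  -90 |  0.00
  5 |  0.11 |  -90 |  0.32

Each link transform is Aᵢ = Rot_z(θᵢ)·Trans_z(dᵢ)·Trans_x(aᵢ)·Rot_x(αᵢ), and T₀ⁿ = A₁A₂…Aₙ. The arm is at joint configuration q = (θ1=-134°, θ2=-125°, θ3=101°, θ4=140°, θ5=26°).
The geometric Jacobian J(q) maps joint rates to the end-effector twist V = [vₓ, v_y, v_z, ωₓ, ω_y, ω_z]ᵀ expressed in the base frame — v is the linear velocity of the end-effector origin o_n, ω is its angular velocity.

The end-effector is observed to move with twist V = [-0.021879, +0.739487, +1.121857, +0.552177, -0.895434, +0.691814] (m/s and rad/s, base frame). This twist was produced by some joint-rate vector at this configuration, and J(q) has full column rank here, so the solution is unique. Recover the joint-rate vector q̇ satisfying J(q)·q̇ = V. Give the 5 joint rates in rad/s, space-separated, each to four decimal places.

0.3010 -0.8910 -0.0340 0.4630 -0.1230

o_n = [0.5179, 0.0667, -0.1462]
J₁: ẑ×o_n = [-0.0667, 0.5179, 0.0000], ω = ẑ
J2: z=[-0.7193, 0.6947, 0.0000] o=[-0.5140, -0.5323, 0.1800] → [-0.2266, -0.2346, -1.1478, -0.7193, 0.6947, 0.0000]
J3: z=[-0.7193, 0.6947, 0.0000] o=[-0.2232, -0.2311, -0.4180] → [0.1888, 0.1955, -0.7291, -0.7193, 0.6947, 0.0000]
J4: z=[-0.2825, -0.2926, 0.9135] o=[-0.2930, -0.3034, -0.4627] → [-0.4308, 0.8303, 0.1327, -0.2825, -0.2926, 0.9135]
J5: z=[-0.1431, 0.9545, 0.2614] o=[0.4563, -0.2585, -0.2166] → [-0.0178, 0.0262, -0.1053, -0.1431, 0.9545, 0.2614]
q̇ = J⁺·V = [0.3010, -0.8910, -0.0340, 0.4630, -0.1230]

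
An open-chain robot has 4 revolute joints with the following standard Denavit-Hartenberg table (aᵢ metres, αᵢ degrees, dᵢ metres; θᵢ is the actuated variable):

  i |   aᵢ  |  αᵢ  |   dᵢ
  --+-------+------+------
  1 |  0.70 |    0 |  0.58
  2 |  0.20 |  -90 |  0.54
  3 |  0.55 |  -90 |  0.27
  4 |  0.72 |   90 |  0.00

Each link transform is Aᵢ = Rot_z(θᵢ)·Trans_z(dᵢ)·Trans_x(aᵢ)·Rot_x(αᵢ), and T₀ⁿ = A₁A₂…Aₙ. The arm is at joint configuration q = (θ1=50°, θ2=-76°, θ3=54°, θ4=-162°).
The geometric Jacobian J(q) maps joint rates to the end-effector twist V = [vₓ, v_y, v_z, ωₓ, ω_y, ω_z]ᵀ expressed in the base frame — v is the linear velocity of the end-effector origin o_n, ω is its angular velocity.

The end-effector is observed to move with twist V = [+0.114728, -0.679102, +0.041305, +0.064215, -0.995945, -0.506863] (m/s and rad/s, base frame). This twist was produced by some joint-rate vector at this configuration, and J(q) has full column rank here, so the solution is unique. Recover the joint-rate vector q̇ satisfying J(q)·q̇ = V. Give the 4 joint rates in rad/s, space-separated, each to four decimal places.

o_n = [0.7744, 0.9259, 1.2290]
J₁: ẑ×o_n = [-0.9259, 0.7744, 0.0000], ω = ẑ
J2: z=[0.0000, 0.0000, 1.0000] o=[0.4500, 0.5362, 0.5800] → [-0.3897, 0.3245, 0.0000, 0.0000, 0.0000, 1.0000]
J3: z=[0.4384, 0.8988, 0.0000] o=[0.6297, 0.4486, 1.1200] → [0.0980, -0.0478, 0.0792, 0.4384, 0.8988, 0.0000]
J4: z=[-0.7271, 0.3546, -0.5878] o=[1.0386, 0.5495, 0.6750] → [0.4177, 0.5581, -0.1800, -0.7271, 0.3546, -0.5878]
q̇ = J⁺·V = [-0.2190, -0.6470, -0.8670, -0.6110]

-0.2190 -0.6470 -0.8670 -0.6110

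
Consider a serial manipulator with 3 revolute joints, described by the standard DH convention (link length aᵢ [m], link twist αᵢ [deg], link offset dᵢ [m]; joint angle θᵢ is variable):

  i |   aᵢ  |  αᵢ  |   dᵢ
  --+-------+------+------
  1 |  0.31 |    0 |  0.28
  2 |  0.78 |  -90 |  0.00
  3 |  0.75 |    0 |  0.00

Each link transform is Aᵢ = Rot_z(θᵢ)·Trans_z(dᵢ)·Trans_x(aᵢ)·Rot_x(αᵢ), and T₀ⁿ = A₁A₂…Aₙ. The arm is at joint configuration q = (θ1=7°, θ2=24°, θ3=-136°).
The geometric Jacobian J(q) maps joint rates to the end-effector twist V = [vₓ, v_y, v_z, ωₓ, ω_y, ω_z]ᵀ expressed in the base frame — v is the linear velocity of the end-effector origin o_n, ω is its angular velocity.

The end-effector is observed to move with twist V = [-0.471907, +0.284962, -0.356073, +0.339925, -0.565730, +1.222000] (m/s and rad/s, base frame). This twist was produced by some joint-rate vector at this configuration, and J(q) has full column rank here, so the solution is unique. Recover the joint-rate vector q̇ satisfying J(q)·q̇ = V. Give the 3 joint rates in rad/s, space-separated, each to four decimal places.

o_n = [0.5138, 0.1616, 0.8010]
J₁: ẑ×o_n = [-0.1616, 0.5138, 0.0000], ω = ẑ
J2: z=[0.0000, 0.0000, 1.0000] o=[0.3077, 0.0378, 0.2800] → [-0.1239, 0.2061, 0.0000, 0.0000, 0.0000, 1.0000]
J3: z=[-0.5150, 0.8572, 0.0000] o=[0.9763, 0.4395, 0.2800] → [0.4466, 0.2683, 0.5395, -0.5150, 0.8572, 0.0000]
q̇ = J⁺·V = [0.6830, 0.5390, -0.6600]

0.6830 0.5390 -0.6600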